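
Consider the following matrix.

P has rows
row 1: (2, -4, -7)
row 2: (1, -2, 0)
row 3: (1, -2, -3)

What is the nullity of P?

1

Row reduce to echelon form.
R2 ← R2 − (1/2)·R1: [0, 0, 7/2]
R3 ← R3 − (1/2)·R1: [0, 0, 1/2]
R3 ← R3 − (1/7)·R2: [0, 0, 0]
2 nonzero rows, so rank(P) = 2.
P has 3 columns; by rank–nullity, nullity = 3 − 2 = 1.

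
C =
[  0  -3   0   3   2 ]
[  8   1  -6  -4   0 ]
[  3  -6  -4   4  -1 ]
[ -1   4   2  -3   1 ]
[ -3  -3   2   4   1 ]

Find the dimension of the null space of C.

Row reduce to echelon form.
Swap R1 ↔ R2
R3 ← R3 − (3/8)·R1: [0, -51/8, -7/4, 11/2, -1]
R4 ← R4 + (1/8)·R1: [0, 33/8, 5/4, -7/2, 1]
R5 ← R5 + (3/8)·R1: [0, -21/8, -1/4, 5/2, 1]
R3 ← R3 − (17/8)·R2: [0, 0, -7/4, -7/8, -21/4]
R4 ← R4 + (11/8)·R2: [0, 0, 5/4, 5/8, 15/4]
R5 ← R5 − (7/8)·R2: [0, 0, -1/4, -1/8, -3/4]
R4 ← R4 + (5/7)·R3: [0, 0, 0, 0, 0]
R5 ← R5 − (1/7)·R3: [0, 0, 0, 0, 0]
3 nonzero rows, so rank(C) = 3.
C has 5 columns; by rank–nullity, nullity = 5 − 3 = 2.

2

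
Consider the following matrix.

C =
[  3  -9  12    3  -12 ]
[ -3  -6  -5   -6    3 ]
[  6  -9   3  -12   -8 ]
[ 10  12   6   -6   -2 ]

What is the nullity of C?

Row reduce to echelon form.
R2 ← R2 + R1: [0, -15, 7, -3, -9]
R3 ← R3 − (2)·R1: [0, 9, -21, -18, 16]
R4 ← R4 − (10/3)·R1: [0, 42, -34, -16, 38]
R3 ← R3 + (3/5)·R2: [0, 0, -84/5, -99/5, 53/5]
R4 ← R4 + (14/5)·R2: [0, 0, -72/5, -122/5, 64/5]
R4 ← R4 − (6/7)·R3: [0, 0, 0, -52/7, 26/7]
4 nonzero rows, so rank(C) = 4.
C has 5 columns; by rank–nullity, nullity = 5 − 4 = 1.

1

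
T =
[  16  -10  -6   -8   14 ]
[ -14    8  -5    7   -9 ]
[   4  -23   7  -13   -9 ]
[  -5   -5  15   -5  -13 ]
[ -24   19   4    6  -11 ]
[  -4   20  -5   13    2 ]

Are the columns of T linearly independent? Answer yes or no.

Row reduce T to echelon form.
R2 ← R2 + (7/8)·R1: [0, -3/4, -41/4, 0, 13/4]
R3 ← R3 − (1/4)·R1: [0, -41/2, 17/2, -11, -25/2]
R4 ← R4 + (5/16)·R1: [0, -65/8, 105/8, -15/2, -69/8]
R5 ← R5 + (3/2)·R1: [0, 4, -5, -6, 10]
R6 ← R6 + (1/4)·R1: [0, 35/2, -13/2, 11, 11/2]
R3 ← R3 − (82/3)·R2: [0, 0, 866/3, -11, -304/3]
R4 ← R4 − (65/6)·R2: [0, 0, 745/6, -15/2, -263/6]
R5 ← R5 + (16/3)·R2: [0, 0, -179/3, -6, 82/3]
R6 ← R6 + (70/3)·R2: [0, 0, -737/3, 11, 244/3]
R4 ← R4 − (745/1732)·R3: [0, 0, 0, -4795/1732, -213/866]
R5 ← R5 + (179/866)·R3: [0, 0, 0, -7165/866, 2766/433]
R6 ← R6 + (737/866)·R3: [0, 0, 0, 1419/866, -2124/433]
R5 ← R5 − (2866/959)·R4: [0, 0, 0, 0, 6831/959]
R6 ← R6 + (2838/4795)·R4: [0, 0, 0, 0, -24219/4795]
R6 ← R6 + (39/55)·R5: [0, 0, 0, 0, 0]
5 pivots among 5 columns.
Every column is a pivot column, so the columns are linearly independent.

yes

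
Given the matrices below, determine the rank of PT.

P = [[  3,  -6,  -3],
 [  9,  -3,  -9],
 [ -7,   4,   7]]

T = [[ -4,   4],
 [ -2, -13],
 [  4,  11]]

First compute PT:
[[-12,  57],
 [-66, -24],
 [ 48,  -3]]
Now row reduce the product.
R2 ← R2 − (11/2)·R1: [0, -675/2]
R3 ← R3 + (4)·R1: [0, 225]
R3 ← R3 + (2/3)·R2: [0, 0]
2 nonzero rows, so rank(PT) = 2.

2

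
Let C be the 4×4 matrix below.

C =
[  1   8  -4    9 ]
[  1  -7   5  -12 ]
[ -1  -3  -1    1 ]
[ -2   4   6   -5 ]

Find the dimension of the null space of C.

Row reduce to echelon form.
R2 ← R2 − R1: [0, -15, 9, -21]
R3 ← R3 + R1: [0, 5, -5, 10]
R4 ← R4 + (2)·R1: [0, 20, -2, 13]
R3 ← R3 + (1/3)·R2: [0, 0, -2, 3]
R4 ← R4 + (4/3)·R2: [0, 0, 10, -15]
R4 ← R4 + (5)·R3: [0, 0, 0, 0]
3 nonzero rows, so rank(C) = 3.
C has 4 columns; by rank–nullity, nullity = 4 − 3 = 1.

1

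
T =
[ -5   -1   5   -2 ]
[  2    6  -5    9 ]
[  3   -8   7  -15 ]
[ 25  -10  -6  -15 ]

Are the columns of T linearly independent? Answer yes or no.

Row reduce T to echelon form.
R2 ← R2 + (2/5)·R1: [0, 28/5, -3, 41/5]
R3 ← R3 + (3/5)·R1: [0, -43/5, 10, -81/5]
R4 ← R4 + (5)·R1: [0, -15, 19, -25]
R3 ← R3 + (43/28)·R2: [0, 0, 151/28, -101/28]
R4 ← R4 + (75/28)·R2: [0, 0, 307/28, -85/28]
R4 ← R4 − (307/151)·R3: [0, 0, 0, 649/151]
4 pivots among 4 columns.
Every column is a pivot column, so the columns are linearly independent.

yes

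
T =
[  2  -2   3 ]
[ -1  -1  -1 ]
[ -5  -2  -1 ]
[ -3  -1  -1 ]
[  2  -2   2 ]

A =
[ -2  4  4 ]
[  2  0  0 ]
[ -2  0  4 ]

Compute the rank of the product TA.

3

First compute TA:
[[-14,   8,  20],
 [  2,  -4,  -8],
 [  8, -20, -24],
 [  6, -12, -16],
 [-12,   8,  16]]
Now row reduce the product.
R2 ← R2 + (1/7)·R1: [0, -20/7, -36/7]
R3 ← R3 + (4/7)·R1: [0, -108/7, -88/7]
R4 ← R4 + (3/7)·R1: [0, -60/7, -52/7]
R5 ← R5 − (6/7)·R1: [0, 8/7, -8/7]
R3 ← R3 − (27/5)·R2: [0, 0, 76/5]
R4 ← R4 − (3)·R2: [0, 0, 8]
R5 ← R5 + (2/5)·R2: [0, 0, -16/5]
R4 ← R4 − (10/19)·R3: [0, 0, 0]
R5 ← R5 + (4/19)·R3: [0, 0, 0]
3 nonzero rows, so rank(TA) = 3.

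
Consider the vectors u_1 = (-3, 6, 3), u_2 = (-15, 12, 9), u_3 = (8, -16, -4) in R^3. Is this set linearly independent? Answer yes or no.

Form the matrix with these vectors as rows and row reduce.
R2 ← R2 − (5)·R1: [0, -18, -6]
R3 ← R3 + (8/3)·R1: [0, 0, 4]
3 nonzero rows, so the 3 vectors span a space of dimension 3.
Since 3 = 3, the vectors are linearly independent.

yes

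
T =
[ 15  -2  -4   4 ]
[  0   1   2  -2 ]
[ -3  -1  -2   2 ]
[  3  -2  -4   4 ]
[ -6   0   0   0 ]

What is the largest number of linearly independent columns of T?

Row reduce to echelon form.
R3 ← R3 + (1/5)·R1: [0, -7/5, -14/5, 14/5]
R4 ← R4 − (1/5)·R1: [0, -8/5, -16/5, 16/5]
R5 ← R5 + (2/5)·R1: [0, -4/5, -8/5, 8/5]
R3 ← R3 + (7/5)·R2: [0, 0, 0, 0]
R4 ← R4 + (8/5)·R2: [0, 0, 0, 0]
R5 ← R5 + (4/5)·R2: [0, 0, 0, 0]
Echelon form has 2 nonzero rows, so rank(T) = 2.
The rank gives the maximum number of linearly independent columns: 2.

2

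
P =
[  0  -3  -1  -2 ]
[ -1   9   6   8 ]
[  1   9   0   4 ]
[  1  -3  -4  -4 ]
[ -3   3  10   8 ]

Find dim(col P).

2

Row reduce to echelon form.
Swap R1 ↔ R2
R3 ← R3 + R1: [0, 18, 6, 12]
R4 ← R4 + R1: [0, 6, 2, 4]
R5 ← R5 − (3)·R1: [0, -24, -8, -16]
R3 ← R3 + (6)·R2: [0, 0, 0, 0]
R4 ← R4 + (2)·R2: [0, 0, 0, 0]
R5 ← R5 − (8)·R2: [0, 0, 0, 0]
Echelon form has 2 nonzero rows, so rank(P) = 2.
The column space has dimension equal to the rank: 2.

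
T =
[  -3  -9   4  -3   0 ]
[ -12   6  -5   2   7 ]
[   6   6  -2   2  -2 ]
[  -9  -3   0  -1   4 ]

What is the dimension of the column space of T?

2

Row reduce to echelon form.
R2 ← R2 − (4)·R1: [0, 42, -21, 14, 7]
R3 ← R3 + (2)·R1: [0, -12, 6, -4, -2]
R4 ← R4 − (3)·R1: [0, 24, -12, 8, 4]
R3 ← R3 + (2/7)·R2: [0, 0, 0, 0, 0]
R4 ← R4 − (4/7)·R2: [0, 0, 0, 0, 0]
Echelon form has 2 nonzero rows, so rank(T) = 2.
The column space has dimension equal to the rank: 2.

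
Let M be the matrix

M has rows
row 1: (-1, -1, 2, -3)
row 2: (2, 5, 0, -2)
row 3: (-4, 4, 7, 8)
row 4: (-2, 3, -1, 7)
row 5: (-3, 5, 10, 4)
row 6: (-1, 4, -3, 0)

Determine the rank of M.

Row reduce to echelon form.
R2 ← R2 + (2)·R1: [0, 3, 4, -8]
R3 ← R3 − (4)·R1: [0, 8, -1, 20]
R4 ← R4 − (2)·R1: [0, 5, -5, 13]
R5 ← R5 − (3)·R1: [0, 8, 4, 13]
R6 ← R6 − R1: [0, 5, -5, 3]
R3 ← R3 − (8/3)·R2: [0, 0, -35/3, 124/3]
R4 ← R4 − (5/3)·R2: [0, 0, -35/3, 79/3]
R5 ← R5 − (8/3)·R2: [0, 0, -20/3, 103/3]
R6 ← R6 − (5/3)·R2: [0, 0, -35/3, 49/3]
R4 ← R4 − R3: [0, 0, 0, -15]
R5 ← R5 − (4/7)·R3: [0, 0, 0, 75/7]
R6 ← R6 − R3: [0, 0, 0, -25]
R5 ← R5 + (5/7)·R4: [0, 0, 0, 0]
R6 ← R6 − (5/3)·R4: [0, 0, 0, 0]
Echelon form has 4 nonzero rows, so rank(M) = 4.

4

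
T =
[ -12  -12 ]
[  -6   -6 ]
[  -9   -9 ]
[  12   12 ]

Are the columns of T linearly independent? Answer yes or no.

no

Row reduce T to echelon form.
R2 ← R2 − (1/2)·R1: [0, 0]
R3 ← R3 − (3/4)·R1: [0, 0]
R4 ← R4 + R1: [0, 0]
1 pivot among 2 columns.
Only 1 < 2 pivot columns, so the columns are linearly dependent.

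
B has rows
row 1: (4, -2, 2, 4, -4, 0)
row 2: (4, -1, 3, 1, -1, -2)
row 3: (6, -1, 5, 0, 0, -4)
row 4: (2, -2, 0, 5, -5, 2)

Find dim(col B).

Row reduce to echelon form.
R2 ← R2 − R1: [0, 1, 1, -3, 3, -2]
R3 ← R3 − (3/2)·R1: [0, 2, 2, -6, 6, -4]
R4 ← R4 − (1/2)·R1: [0, -1, -1, 3, -3, 2]
R3 ← R3 − (2)·R2: [0, 0, 0, 0, 0, 0]
R4 ← R4 + R2: [0, 0, 0, 0, 0, 0]
Echelon form has 2 nonzero rows, so rank(B) = 2.
The column space has dimension equal to the rank: 2.

2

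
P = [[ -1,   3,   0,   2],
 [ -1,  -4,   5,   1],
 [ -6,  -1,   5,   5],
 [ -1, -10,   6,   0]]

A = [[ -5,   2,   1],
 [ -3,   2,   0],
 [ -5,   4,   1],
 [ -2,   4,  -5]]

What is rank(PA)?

3

First compute PA:
[[ -8,  12, -11],
 [-10,  14,  -1],
 [ -2,  26, -26],
 [  5,   2,   5]]
Now row reduce the product.
R2 ← R2 − (5/4)·R1: [0, -1, 51/4]
R3 ← R3 − (1/4)·R1: [0, 23, -93/4]
R4 ← R4 + (5/8)·R1: [0, 19/2, -15/8]
R3 ← R3 + (23)·R2: [0, 0, 270]
R4 ← R4 + (19/2)·R2: [0, 0, 477/4]
R4 ← R4 − (53/120)·R3: [0, 0, 0]
3 nonzero rows, so rank(PA) = 3.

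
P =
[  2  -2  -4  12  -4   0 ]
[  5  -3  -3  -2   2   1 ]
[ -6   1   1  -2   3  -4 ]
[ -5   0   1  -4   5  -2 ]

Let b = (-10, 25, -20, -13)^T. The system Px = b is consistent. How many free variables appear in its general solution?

Row reduce the augmented matrix [P | b].
R2 ← R2 − (5/2)·R1: [0, 2, 7, -32, 12, 1, 50]
R3 ← R3 + (3)·R1: [0, -5, -11, 34, -9, -4, -50]
R4 ← R4 + (5/2)·R1: [0, -5, -9, 26, -5, -2, -38]
R3 ← R3 + (5/2)·R2: [0, 0, 13/2, -46, 21, -3/2, 75]
R4 ← R4 + (5/2)·R2: [0, 0, 17/2, -54, 25, 1/2, 87]
R4 ← R4 − (17/13)·R3: [0, 0, 0, 80/13, -32/13, 32/13, -144/13]
The echelon form has 4 nonzero rows, and every pivot lies in the first 6 columns, so rank(P) = rank([P|b]) = 4.
The system is consistent.
Free variables = (unknowns) − (rank) = 6 − 4 = 2.

2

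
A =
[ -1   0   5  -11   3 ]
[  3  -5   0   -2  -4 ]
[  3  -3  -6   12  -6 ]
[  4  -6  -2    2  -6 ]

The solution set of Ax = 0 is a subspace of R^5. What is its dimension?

3

Row reduce to echelon form.
R2 ← R2 + (3)·R1: [0, -5, 15, -35, 5]
R3 ← R3 + (3)·R1: [0, -3, 9, -21, 3]
R4 ← R4 + (4)·R1: [0, -6, 18, -42, 6]
R3 ← R3 − (3/5)·R2: [0, 0, 0, 0, 0]
R4 ← R4 − (6/5)·R2: [0, 0, 0, 0, 0]
2 nonzero rows, so rank(A) = 2.
A has 5 columns; by rank–nullity, nullity = 5 − 2 = 3.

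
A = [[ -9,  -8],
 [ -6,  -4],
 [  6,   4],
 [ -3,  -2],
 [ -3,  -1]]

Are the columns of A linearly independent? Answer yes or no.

yes

Row reduce A to echelon form.
R2 ← R2 − (2/3)·R1: [0, 4/3]
R3 ← R3 + (2/3)·R1: [0, -4/3]
R4 ← R4 − (1/3)·R1: [0, 2/3]
R5 ← R5 − (1/3)·R1: [0, 5/3]
R3 ← R3 + R2: [0, 0]
R4 ← R4 − (1/2)·R2: [0, 0]
R5 ← R5 − (5/4)·R2: [0, 0]
2 pivots among 2 columns.
Every column is a pivot column, so the columns are linearly independent.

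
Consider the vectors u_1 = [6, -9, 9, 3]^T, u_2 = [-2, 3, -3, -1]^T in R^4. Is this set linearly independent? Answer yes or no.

no

Form the matrix with these vectors as rows and row reduce.
R2 ← R2 + (1/3)·R1: [0, 0, 0, 0]
1 nonzero row, so the 2 vectors span a space of dimension 1.
Since 1 < 2, the vectors are linearly dependent.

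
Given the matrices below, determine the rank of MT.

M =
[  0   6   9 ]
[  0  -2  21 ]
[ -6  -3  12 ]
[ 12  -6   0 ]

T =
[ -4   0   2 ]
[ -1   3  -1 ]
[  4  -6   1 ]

First compute MT:
[[ 30, -36,   3],
 [ 86, -132,  23],
 [ 75, -81,   3],
 [-42, -18,  30]]
Now row reduce the product.
R2 ← R2 − (43/15)·R1: [0, -144/5, 72/5]
R3 ← R3 − (5/2)·R1: [0, 9, -9/2]
R4 ← R4 + (7/5)·R1: [0, -342/5, 171/5]
R3 ← R3 + (5/16)·R2: [0, 0, 0]
R4 ← R4 − (19/8)·R2: [0, 0, 0]
2 nonzero rows, so rank(MT) = 2.

2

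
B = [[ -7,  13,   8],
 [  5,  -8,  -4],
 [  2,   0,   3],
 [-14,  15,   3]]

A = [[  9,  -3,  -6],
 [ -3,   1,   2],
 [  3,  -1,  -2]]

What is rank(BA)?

First compute BA:
[[-78,  26,  52],
 [ 57, -19, -38],
 [ 27,  -9, -18],
 [-162,  54, 108]]
Now row reduce the product.
R2 ← R2 + (19/26)·R1: [0, 0, 0]
R3 ← R3 + (9/26)·R1: [0, 0, 0]
R4 ← R4 − (27/13)·R1: [0, 0, 0]
1 nonzero row, so rank(BA) = 1.

1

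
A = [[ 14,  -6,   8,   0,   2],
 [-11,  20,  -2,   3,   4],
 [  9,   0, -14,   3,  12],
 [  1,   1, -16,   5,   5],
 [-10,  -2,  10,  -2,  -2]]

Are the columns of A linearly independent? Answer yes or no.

yes

Row reduce A to echelon form.
R2 ← R2 + (11/14)·R1: [0, 107/7, 30/7, 3, 39/7]
R3 ← R3 − (9/14)·R1: [0, 27/7, -134/7, 3, 75/7]
R4 ← R4 − (1/14)·R1: [0, 10/7, -116/7, 5, 34/7]
R5 ← R5 + (5/7)·R1: [0, -44/7, 110/7, -2, -4/7]
R3 ← R3 − (27/107)·R2: [0, 0, -2164/107, 240/107, 996/107]
R4 ← R4 − (10/107)·R2: [0, 0, -1816/107, 505/107, 464/107]
R5 ← R5 + (44/107)·R2: [0, 0, 1870/107, -82/107, 184/107]
R4 ← R4 − (454/541)·R3: [0, 0, 0, 1535/541, -1880/541]
R5 ← R5 + (935/1082)·R3: [0, 0, 0, 634/541, 5282/541]
R5 ← R5 − (634/1535)·R4: [0, 0, 0, 0, 3438/307]
5 pivots among 5 columns.
Every column is a pivot column, so the columns are linearly independent.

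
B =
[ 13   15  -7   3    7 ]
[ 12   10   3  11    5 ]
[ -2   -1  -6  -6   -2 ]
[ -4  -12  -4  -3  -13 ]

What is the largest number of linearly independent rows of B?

Row reduce to echelon form.
R2 ← R2 − (12/13)·R1: [0, -50/13, 123/13, 107/13, -19/13]
R3 ← R3 + (2/13)·R1: [0, 17/13, -92/13, -72/13, -12/13]
R4 ← R4 + (4/13)·R1: [0, -96/13, -80/13, -27/13, -141/13]
R3 ← R3 + (17/50)·R2: [0, 0, -193/50, -137/50, -71/50]
R4 ← R4 − (48/25)·R2: [0, 0, -608/25, -447/25, -201/25]
R4 ← R4 − (1216/193)·R3: [0, 0, 0, -119/193, 175/193]
Echelon form has 4 nonzero rows, so rank(B) = 4.
The rank gives the maximum number of linearly independent rows: 4.

4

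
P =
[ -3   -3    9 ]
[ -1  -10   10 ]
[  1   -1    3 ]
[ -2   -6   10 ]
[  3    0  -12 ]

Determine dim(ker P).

Row reduce to echelon form.
R2 ← R2 − (1/3)·R1: [0, -9, 7]
R3 ← R3 + (1/3)·R1: [0, -2, 6]
R4 ← R4 − (2/3)·R1: [0, -4, 4]
R5 ← R5 + R1: [0, -3, -3]
R3 ← R3 − (2/9)·R2: [0, 0, 40/9]
R4 ← R4 − (4/9)·R2: [0, 0, 8/9]
R5 ← R5 − (1/3)·R2: [0, 0, -16/3]
R4 ← R4 − (1/5)·R3: [0, 0, 0]
R5 ← R5 + (6/5)·R3: [0, 0, 0]
3 nonzero rows, so rank(P) = 3.
P has 3 columns; by rank–nullity, nullity = 3 − 3 = 0.

0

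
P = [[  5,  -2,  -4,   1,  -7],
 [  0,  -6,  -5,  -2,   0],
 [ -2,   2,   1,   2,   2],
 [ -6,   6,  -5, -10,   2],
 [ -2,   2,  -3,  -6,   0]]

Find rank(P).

4

Row reduce to echelon form.
R3 ← R3 + (2/5)·R1: [0, 6/5, -3/5, 12/5, -4/5]
R4 ← R4 + (6/5)·R1: [0, 18/5, -49/5, -44/5, -32/5]
R5 ← R5 + (2/5)·R1: [0, 6/5, -23/5, -28/5, -14/5]
R3 ← R3 + (1/5)·R2: [0, 0, -8/5, 2, -4/5]
R4 ← R4 + (3/5)·R2: [0, 0, -64/5, -10, -32/5]
R5 ← R5 + (1/5)·R2: [0, 0, -28/5, -6, -14/5]
R4 ← R4 − (8)·R3: [0, 0, 0, -26, 0]
R5 ← R5 − (7/2)·R3: [0, 0, 0, -13, 0]
R5 ← R5 − (1/2)·R4: [0, 0, 0, 0, 0]
Echelon form has 4 nonzero rows, so rank(P) = 4.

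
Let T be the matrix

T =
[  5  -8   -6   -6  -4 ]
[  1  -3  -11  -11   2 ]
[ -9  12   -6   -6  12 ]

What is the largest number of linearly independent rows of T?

Row reduce to echelon form.
R2 ← R2 − (1/5)·R1: [0, -7/5, -49/5, -49/5, 14/5]
R3 ← R3 + (9/5)·R1: [0, -12/5, -84/5, -84/5, 24/5]
R3 ← R3 − (12/7)·R2: [0, 0, 0, 0, 0]
Echelon form has 2 nonzero rows, so rank(T) = 2.
The rank gives the maximum number of linearly independent rows: 2.

2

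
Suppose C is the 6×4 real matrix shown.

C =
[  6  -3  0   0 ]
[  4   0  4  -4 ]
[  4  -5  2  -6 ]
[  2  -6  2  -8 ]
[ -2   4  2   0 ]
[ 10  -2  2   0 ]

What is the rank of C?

Row reduce to echelon form.
R2 ← R2 − (2/3)·R1: [0, 2, 4, -4]
R3 ← R3 − (2/3)·R1: [0, -3, 2, -6]
R4 ← R4 − (1/3)·R1: [0, -5, 2, -8]
R5 ← R5 + (1/3)·R1: [0, 3, 2, 0]
R6 ← R6 − (5/3)·R1: [0, 3, 2, 0]
R3 ← R3 + (3/2)·R2: [0, 0, 8, -12]
R4 ← R4 + (5/2)·R2: [0, 0, 12, -18]
R5 ← R5 − (3/2)·R2: [0, 0, -4, 6]
R6 ← R6 − (3/2)·R2: [0, 0, -4, 6]
R4 ← R4 − (3/2)·R3: [0, 0, 0, 0]
R5 ← R5 + (1/2)·R3: [0, 0, 0, 0]
R6 ← R6 + (1/2)·R3: [0, 0, 0, 0]
Echelon form has 3 nonzero rows, so rank(C) = 3.

3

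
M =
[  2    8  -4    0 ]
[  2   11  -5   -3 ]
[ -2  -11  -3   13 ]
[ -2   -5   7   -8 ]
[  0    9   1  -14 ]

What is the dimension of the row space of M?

3

Row reduce to echelon form.
R2 ← R2 − R1: [0, 3, -1, -3]
R3 ← R3 + R1: [0, -3, -7, 13]
R4 ← R4 + R1: [0, 3, 3, -8]
R3 ← R3 + R2: [0, 0, -8, 10]
R4 ← R4 − R2: [0, 0, 4, -5]
R5 ← R5 − (3)·R2: [0, 0, 4, -5]
R4 ← R4 + (1/2)·R3: [0, 0, 0, 0]
R5 ← R5 + (1/2)·R3: [0, 0, 0, 0]
Echelon form has 3 nonzero rows, so rank(M) = 3.
The row space has dimension equal to the rank: 3.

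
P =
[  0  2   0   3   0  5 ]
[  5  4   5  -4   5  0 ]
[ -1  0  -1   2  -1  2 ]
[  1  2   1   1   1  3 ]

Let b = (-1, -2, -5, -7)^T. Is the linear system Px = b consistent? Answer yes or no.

Row reduce the augmented matrix [P | b].
Swap R1 ↔ R2
R3 ← R3 + (1/5)·R1: [0, 4/5, 0, 6/5, 0, 2, -27/5]
R4 ← R4 − (1/5)·R1: [0, 6/5, 0, 9/5, 0, 3, -33/5]
R3 ← R3 − (2/5)·R2: [0, 0, 0, 0, 0, 0, -5]
R4 ← R4 − (3/5)·R2: [0, 0, 0, 0, 0, 0, -6]
R4 ← R4 − (6/5)·R3: [0, 0, 0, 0, 0, 0, 0]
The echelon form has 3 nonzero rows; the last pivot sits in the augmented column, so rank(P) = 2 but rank([P|b]) = 3.
Since the ranks differ, the system is inconsistent.

no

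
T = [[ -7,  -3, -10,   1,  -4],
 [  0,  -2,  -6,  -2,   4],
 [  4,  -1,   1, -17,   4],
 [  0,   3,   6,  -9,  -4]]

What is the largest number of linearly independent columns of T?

4

Row reduce to echelon form.
R3 ← R3 + (4/7)·R1: [0, -19/7, -33/7, -115/7, 12/7]
R3 ← R3 − (19/14)·R2: [0, 0, 24/7, -96/7, -26/7]
R4 ← R4 + (3/2)·R2: [0, 0, -3, -12, 2]
R4 ← R4 + (7/8)·R3: [0, 0, 0, -24, -5/4]
Echelon form has 4 nonzero rows, so rank(T) = 4.
The rank gives the maximum number of linearly independent columns: 4.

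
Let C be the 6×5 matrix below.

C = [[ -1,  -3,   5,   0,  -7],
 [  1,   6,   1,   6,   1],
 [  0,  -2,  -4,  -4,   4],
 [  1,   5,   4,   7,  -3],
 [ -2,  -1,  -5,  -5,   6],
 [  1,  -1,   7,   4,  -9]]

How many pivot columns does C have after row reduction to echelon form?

3

Row reduce to echelon form.
R2 ← R2 + R1: [0, 3, 6, 6, -6]
R4 ← R4 + R1: [0, 2, 9, 7, -10]
R5 ← R5 − (2)·R1: [0, 5, -15, -5, 20]
R6 ← R6 + R1: [0, -4, 12, 4, -16]
R3 ← R3 + (2/3)·R2: [0, 0, 0, 0, 0]
R4 ← R4 − (2/3)·R2: [0, 0, 5, 3, -6]
R5 ← R5 − (5/3)·R2: [0, 0, -25, -15, 30]
R6 ← R6 + (4/3)·R2: [0, 0, 20, 12, -24]
Swap R3 ↔ R4
R5 ← R5 + (5)·R3: [0, 0, 0, 0, 0]
R6 ← R6 − (4)·R3: [0, 0, 0, 0, 0]
Echelon form has 3 nonzero rows, so rank(C) = 3.
Each nonzero row contributes one pivot column: 3 pivot columns.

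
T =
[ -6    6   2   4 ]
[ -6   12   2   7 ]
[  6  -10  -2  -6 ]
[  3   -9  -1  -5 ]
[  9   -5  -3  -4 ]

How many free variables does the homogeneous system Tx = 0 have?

Row reduce to echelon form.
R2 ← R2 − R1: [0, 6, 0, 3]
R3 ← R3 + R1: [0, -4, 0, -2]
R4 ← R4 + (1/2)·R1: [0, -6, 0, -3]
R5 ← R5 + (3/2)·R1: [0, 4, 0, 2]
R3 ← R3 + (2/3)·R2: [0, 0, 0, 0]
R4 ← R4 + R2: [0, 0, 0, 0]
R5 ← R5 − (2/3)·R2: [0, 0, 0, 0]
2 nonzero rows, so rank(T) = 2.
T has 4 columns; by rank–nullity, nullity = 4 − 2 = 2.

2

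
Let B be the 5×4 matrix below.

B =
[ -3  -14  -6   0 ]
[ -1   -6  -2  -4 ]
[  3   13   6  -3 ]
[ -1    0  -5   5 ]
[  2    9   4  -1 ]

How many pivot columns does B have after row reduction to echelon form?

Row reduce to echelon form.
R2 ← R2 − (1/3)·R1: [0, -4/3, 0, -4]
R3 ← R3 + R1: [0, -1, 0, -3]
R4 ← R4 − (1/3)·R1: [0, 14/3, -3, 5]
R5 ← R5 + (2/3)·R1: [0, -1/3, 0, -1]
R3 ← R3 − (3/4)·R2: [0, 0, 0, 0]
R4 ← R4 + (7/2)·R2: [0, 0, -3, -9]
R5 ← R5 − (1/4)·R2: [0, 0, 0, 0]
Swap R3 ↔ R4
Echelon form has 3 nonzero rows, so rank(B) = 3.
Each nonzero row contributes one pivot column: 3 pivot columns.

3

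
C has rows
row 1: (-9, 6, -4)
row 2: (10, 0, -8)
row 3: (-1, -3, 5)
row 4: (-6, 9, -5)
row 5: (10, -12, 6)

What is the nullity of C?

0

Row reduce to echelon form.
R2 ← R2 + (10/9)·R1: [0, 20/3, -112/9]
R3 ← R3 − (1/9)·R1: [0, -11/3, 49/9]
R4 ← R4 − (2/3)·R1: [0, 5, -7/3]
R5 ← R5 + (10/9)·R1: [0, -16/3, 14/9]
R3 ← R3 + (11/20)·R2: [0, 0, -7/5]
R4 ← R4 − (3/4)·R2: [0, 0, 7]
R5 ← R5 + (4/5)·R2: [0, 0, -42/5]
R4 ← R4 + (5)·R3: [0, 0, 0]
R5 ← R5 − (6)·R3: [0, 0, 0]
3 nonzero rows, so rank(C) = 3.
C has 3 columns; by rank–nullity, nullity = 3 − 3 = 0.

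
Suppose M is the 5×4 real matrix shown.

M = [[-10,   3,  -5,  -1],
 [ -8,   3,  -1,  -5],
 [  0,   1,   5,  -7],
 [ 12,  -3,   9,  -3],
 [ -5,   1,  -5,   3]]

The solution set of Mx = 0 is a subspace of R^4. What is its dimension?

Row reduce to echelon form.
R2 ← R2 − (4/5)·R1: [0, 3/5, 3, -21/5]
R4 ← R4 + (6/5)·R1: [0, 3/5, 3, -21/5]
R5 ← R5 − (1/2)·R1: [0, -1/2, -5/2, 7/2]
R3 ← R3 − (5/3)·R2: [0, 0, 0, 0]
R4 ← R4 − R2: [0, 0, 0, 0]
R5 ← R5 + (5/6)·R2: [0, 0, 0, 0]
2 nonzero rows, so rank(M) = 2.
M has 4 columns; by rank–nullity, nullity = 4 − 2 = 2.

2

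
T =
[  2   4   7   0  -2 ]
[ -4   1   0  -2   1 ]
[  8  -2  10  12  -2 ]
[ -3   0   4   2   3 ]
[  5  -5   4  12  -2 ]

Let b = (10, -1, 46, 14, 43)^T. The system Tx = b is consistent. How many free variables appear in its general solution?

1

Row reduce the augmented matrix [T | b].
R2 ← R2 + (2)·R1: [0, 9, 14, -2, -3, 19]
R3 ← R3 − (4)·R1: [0, -18, -18, 12, 6, 6]
R4 ← R4 + (3/2)·R1: [0, 6, 29/2, 2, 0, 29]
R5 ← R5 − (5/2)·R1: [0, -15, -27/2, 12, 3, 18]
R3 ← R3 + (2)·R2: [0, 0, 10, 8, 0, 44]
R4 ← R4 − (2/3)·R2: [0, 0, 31/6, 10/3, 2, 49/3]
R5 ← R5 + (5/3)·R2: [0, 0, 59/6, 26/3, -2, 149/3]
R4 ← R4 − (31/60)·R3: [0, 0, 0, -4/5, 2, -32/5]
R5 ← R5 − (59/60)·R3: [0, 0, 0, 4/5, -2, 32/5]
R5 ← R5 + R4: [0, 0, 0, 0, 0, 0]
The echelon form has 4 nonzero rows, and every pivot lies in the first 5 columns, so rank(T) = rank([T|b]) = 4.
The system is consistent.
Free variables = (unknowns) − (rank) = 5 − 4 = 1.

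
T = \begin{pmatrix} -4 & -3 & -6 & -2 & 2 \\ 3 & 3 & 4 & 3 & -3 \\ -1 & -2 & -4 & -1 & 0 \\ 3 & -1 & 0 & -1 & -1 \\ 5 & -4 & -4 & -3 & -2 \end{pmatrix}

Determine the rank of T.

3

Row reduce to echelon form.
R2 ← R2 + (3/4)·R1: [0, 3/4, -1/2, 3/2, -3/2]
R3 ← R3 − (1/4)·R1: [0, -5/4, -5/2, -1/2, -1/2]
R4 ← R4 + (3/4)·R1: [0, -13/4, -9/2, -5/2, 1/2]
R5 ← R5 + (5/4)·R1: [0, -31/4, -23/2, -11/2, 1/2]
R3 ← R3 + (5/3)·R2: [0, 0, -10/3, 2, -3]
R4 ← R4 + (13/3)·R2: [0, 0, -20/3, 4, -6]
R5 ← R5 + (31/3)·R2: [0, 0, -50/3, 10, -15]
R4 ← R4 − (2)·R3: [0, 0, 0, 0, 0]
R5 ← R5 − (5)·R3: [0, 0, 0, 0, 0]
Echelon form has 3 nonzero rows, so rank(T) = 3.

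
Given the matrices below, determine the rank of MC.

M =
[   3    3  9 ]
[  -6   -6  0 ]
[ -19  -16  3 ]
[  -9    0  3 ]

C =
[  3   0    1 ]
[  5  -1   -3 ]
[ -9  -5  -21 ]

3

First compute MC:
[[-57, -48, -195],
 [-48,   6,  12],
 [-164,   1, -34],
 [-54, -15, -72]]
Now row reduce the product.
R2 ← R2 − (16/19)·R1: [0, 882/19, 3348/19]
R3 ← R3 − (164/57)·R1: [0, 2643/19, 10014/19]
R4 ← R4 − (18/19)·R1: [0, 579/19, 2142/19]
R3 ← R3 − (881/294)·R2: [0, 0, -48/49]
R4 ← R4 − (193/294)·R2: [0, 0, -144/49]
R4 ← R4 − (3)·R3: [0, 0, 0]
3 nonzero rows, so rank(MC) = 3.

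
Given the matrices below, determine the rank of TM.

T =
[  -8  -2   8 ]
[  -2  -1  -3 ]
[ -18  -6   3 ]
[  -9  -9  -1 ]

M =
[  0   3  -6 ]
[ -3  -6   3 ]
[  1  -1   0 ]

3

First compute TM:
[[ 14, -20,  42],
 [  0,   3,   9],
 [ 21, -21,  90],
 [ 26,  28,  27]]
Now row reduce the product.
R3 ← R3 − (3/2)·R1: [0, 9, 27]
R4 ← R4 − (13/7)·R1: [0, 456/7, -51]
R3 ← R3 − (3)·R2: [0, 0, 0]
R4 ← R4 − (152/7)·R2: [0, 0, -1725/7]
Swap R3 ↔ R4
3 nonzero rows, so rank(TM) = 3.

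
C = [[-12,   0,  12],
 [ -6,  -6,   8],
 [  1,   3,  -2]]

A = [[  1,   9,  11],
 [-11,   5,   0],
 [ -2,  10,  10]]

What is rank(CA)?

First compute CA:
[[-36,  12, -12],
 [ 44,  -4,  14],
 [-28,   4,  -9]]
Now row reduce the product.
R2 ← R2 + (11/9)·R1: [0, 32/3, -2/3]
R3 ← R3 − (7/9)·R1: [0, -16/3, 1/3]
R3 ← R3 + (1/2)·R2: [0, 0, 0]
2 nonzero rows, so rank(CA) = 2.

2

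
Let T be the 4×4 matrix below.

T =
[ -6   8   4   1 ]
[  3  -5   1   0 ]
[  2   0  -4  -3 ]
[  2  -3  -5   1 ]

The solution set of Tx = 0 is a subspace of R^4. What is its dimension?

Row reduce to echelon form.
R2 ← R2 + (1/2)·R1: [0, -1, 3, 1/2]
R3 ← R3 + (1/3)·R1: [0, 8/3, -8/3, -8/3]
R4 ← R4 + (1/3)·R1: [0, -1/3, -11/3, 4/3]
R3 ← R3 + (8/3)·R2: [0, 0, 16/3, -4/3]
R4 ← R4 − (1/3)·R2: [0, 0, -14/3, 7/6]
R4 ← R4 + (7/8)·R3: [0, 0, 0, 0]
3 nonzero rows, so rank(T) = 3.
T has 4 columns; by rank–nullity, nullity = 4 − 3 = 1.

1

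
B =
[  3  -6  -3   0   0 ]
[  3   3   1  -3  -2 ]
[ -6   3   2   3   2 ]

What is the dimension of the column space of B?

2

Row reduce to echelon form.
R2 ← R2 − R1: [0, 9, 4, -3, -2]
R3 ← R3 + (2)·R1: [0, -9, -4, 3, 2]
R3 ← R3 + R2: [0, 0, 0, 0, 0]
Echelon form has 2 nonzero rows, so rank(B) = 2.
The column space has dimension equal to the rank: 2.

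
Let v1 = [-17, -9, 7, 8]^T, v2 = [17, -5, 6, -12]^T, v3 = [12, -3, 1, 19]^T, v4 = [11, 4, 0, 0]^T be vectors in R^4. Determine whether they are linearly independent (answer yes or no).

Form the matrix with these vectors as rows and row reduce.
R2 ← R2 + R1: [0, -14, 13, -4]
R3 ← R3 + (12/17)·R1: [0, -159/17, 101/17, 419/17]
R4 ← R4 + (11/17)·R1: [0, -31/17, 77/17, 88/17]
R3 ← R3 − (159/238)·R2: [0, 0, -653/238, 3251/119]
R4 ← R4 − (31/238)·R2: [0, 0, 675/238, 678/119]
R4 ← R4 + (675/653)·R3: [0, 0, 0, 22161/653]
4 nonzero rows, so the 4 vectors span a space of dimension 4.
Since 4 = 4, the vectors are linearly independent.

yes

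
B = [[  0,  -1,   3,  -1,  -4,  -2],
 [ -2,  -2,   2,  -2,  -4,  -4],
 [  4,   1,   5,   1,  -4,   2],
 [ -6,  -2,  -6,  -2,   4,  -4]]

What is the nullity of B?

Row reduce to echelon form.
Swap R1 ↔ R2
R3 ← R3 + (2)·R1: [0, -3, 9, -3, -12, -6]
R4 ← R4 − (3)·R1: [0, 4, -12, 4, 16, 8]
R3 ← R3 − (3)·R2: [0, 0, 0, 0, 0, 0]
R4 ← R4 + (4)·R2: [0, 0, 0, 0, 0, 0]
2 nonzero rows, so rank(B) = 2.
B has 6 columns; by rank–nullity, nullity = 6 − 2 = 4.

4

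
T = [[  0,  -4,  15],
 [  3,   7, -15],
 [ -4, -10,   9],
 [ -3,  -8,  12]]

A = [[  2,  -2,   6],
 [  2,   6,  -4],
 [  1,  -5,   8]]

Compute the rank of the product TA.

2

First compute TA:
[[  7, -99, 136],
 [  5, 111, -130],
 [-19, -97,  88],
 [-10, -102, 110]]
Now row reduce the product.
R2 ← R2 − (5/7)·R1: [0, 1272/7, -1590/7]
R3 ← R3 + (19/7)·R1: [0, -2560/7, 3200/7]
R4 ← R4 + (10/7)·R1: [0, -1704/7, 2130/7]
R3 ← R3 + (320/159)·R2: [0, 0, 0]
R4 ← R4 + (71/53)·R2: [0, 0, 0]
2 nonzero rows, so rank(TA) = 2.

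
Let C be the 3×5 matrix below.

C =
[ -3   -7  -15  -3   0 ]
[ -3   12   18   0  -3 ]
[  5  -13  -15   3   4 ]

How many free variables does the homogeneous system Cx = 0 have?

Row reduce to echelon form.
R2 ← R2 − R1: [0, 19, 33, 3, -3]
R3 ← R3 + (5/3)·R1: [0, -74/3, -40, -2, 4]
R3 ← R3 + (74/57)·R2: [0, 0, 54/19, 36/19, 2/19]
3 nonzero rows, so rank(C) = 3.
C has 5 columns; by rank–nullity, nullity = 5 − 3 = 2.

2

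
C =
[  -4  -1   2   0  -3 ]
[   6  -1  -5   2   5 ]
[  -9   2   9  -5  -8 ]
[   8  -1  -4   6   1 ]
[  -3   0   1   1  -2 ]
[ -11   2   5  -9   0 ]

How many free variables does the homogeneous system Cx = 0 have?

1

Row reduce to echelon form.
R2 ← R2 + (3/2)·R1: [0, -5/2, -2, 2, 1/2]
R3 ← R3 − (9/4)·R1: [0, 17/4, 9/2, -5, -5/4]
R4 ← R4 + (2)·R1: [0, -3, 0, 6, -5]
R5 ← R5 − (3/4)·R1: [0, 3/4, -1/2, 1, 1/4]
R6 ← R6 − (11/4)·R1: [0, 19/4, -1/2, -9, 33/4]
R3 ← R3 + (17/10)·R2: [0, 0, 11/10, -8/5, -2/5]
R4 ← R4 − (6/5)·R2: [0, 0, 12/5, 18/5, -28/5]
R5 ← R5 + (3/10)·R2: [0, 0, -11/10, 8/5, 2/5]
R6 ← R6 + (19/10)·R2: [0, 0, -43/10, -26/5, 46/5]
R4 ← R4 − (24/11)·R3: [0, 0, 0, 78/11, -52/11]
R5 ← R5 + R3: [0, 0, 0, 0, 0]
R6 ← R6 + (43/11)·R3: [0, 0, 0, -126/11, 84/11]
R6 ← R6 + (21/13)·R4: [0, 0, 0, 0, 0]
4 nonzero rows, so rank(C) = 4.
C has 5 columns; by rank–nullity, nullity = 5 − 4 = 1.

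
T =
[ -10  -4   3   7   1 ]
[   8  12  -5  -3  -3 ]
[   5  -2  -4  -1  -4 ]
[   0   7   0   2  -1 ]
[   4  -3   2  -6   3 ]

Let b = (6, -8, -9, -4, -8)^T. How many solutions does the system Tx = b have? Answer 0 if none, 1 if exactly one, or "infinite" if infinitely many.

Row reduce the augmented matrix [T | b].
R2 ← R2 + (4/5)·R1: [0, 44/5, -13/5, 13/5, -11/5, -16/5]
R3 ← R3 + (1/2)·R1: [0, -4, -5/2, 5/2, -7/2, -6]
R5 ← R5 + (2/5)·R1: [0, -23/5, 16/5, -16/5, 17/5, -28/5]
R3 ← R3 + (5/11)·R2: [0, 0, -81/22, 81/22, -9/2, -82/11]
R4 ← R4 − (35/44)·R2: [0, 0, 91/44, -3/44, 3/4, -16/11]
R5 ← R5 + (23/44)·R2: [0, 0, 81/44, -81/44, 9/4, -80/11]
R4 ← R4 + (91/162)·R3: [0, 0, 0, 2, -16/9, -457/81]
R5 ← R5 + (1/2)·R3: [0, 0, 0, 0, 0, -11]
The echelon form has 5 nonzero rows; the last pivot sits in the augmented column, so rank(T) = 4 but rank([T|b]) = 5.
Since the ranks differ, the system is inconsistent.
It has no solutions.

0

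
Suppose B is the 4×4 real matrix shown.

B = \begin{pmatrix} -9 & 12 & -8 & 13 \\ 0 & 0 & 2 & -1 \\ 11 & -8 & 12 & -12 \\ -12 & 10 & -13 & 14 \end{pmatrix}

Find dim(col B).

3

Row reduce to echelon form.
R3 ← R3 + (11/9)·R1: [0, 20/3, 20/9, 35/9]
R4 ← R4 − (4/3)·R1: [0, -6, -7/3, -10/3]
Swap R2 ↔ R3
R4 ← R4 + (9/10)·R2: [0, 0, -1/3, 1/6]
R4 ← R4 + (1/6)·R3: [0, 0, 0, 0]
Echelon form has 3 nonzero rows, so rank(B) = 3.
The column space has dimension equal to the rank: 3.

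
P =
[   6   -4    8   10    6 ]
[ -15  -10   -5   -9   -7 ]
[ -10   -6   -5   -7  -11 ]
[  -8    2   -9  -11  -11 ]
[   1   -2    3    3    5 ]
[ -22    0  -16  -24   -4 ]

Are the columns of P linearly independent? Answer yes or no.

Row reduce P to echelon form.
R2 ← R2 + (5/2)·R1: [0, -20, 15, 16, 8]
R3 ← R3 + (5/3)·R1: [0, -38/3, 25/3, 29/3, -1]
R4 ← R4 + (4/3)·R1: [0, -10/3, 5/3, 7/3, -3]
R5 ← R5 − (1/6)·R1: [0, -4/3, 5/3, 4/3, 4]
R6 ← R6 + (11/3)·R1: [0, -44/3, 40/3, 38/3, 18]
R3 ← R3 − (19/30)·R2: [0, 0, -7/6, -7/15, -91/15]
R4 ← R4 − (1/6)·R2: [0, 0, -5/6, -1/3, -13/3]
R5 ← R5 − (1/15)·R2: [0, 0, 2/3, 4/15, 52/15]
R6 ← R6 − (11/15)·R2: [0, 0, 7/3, 14/15, 182/15]
R4 ← R4 − (5/7)·R3: [0, 0, 0, 0, 0]
R5 ← R5 + (4/7)·R3: [0, 0, 0, 0, 0]
R6 ← R6 + (2)·R3: [0, 0, 0, 0, 0]
3 pivots among 5 columns.
Only 3 < 5 pivot columns, so the columns are linearly dependent.

no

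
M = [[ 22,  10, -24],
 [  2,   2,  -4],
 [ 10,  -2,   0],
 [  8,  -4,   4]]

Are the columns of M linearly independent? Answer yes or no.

no

Row reduce M to echelon form.
R2 ← R2 − (1/11)·R1: [0, 12/11, -20/11]
R3 ← R3 − (5/11)·R1: [0, -72/11, 120/11]
R4 ← R4 − (4/11)·R1: [0, -84/11, 140/11]
R3 ← R3 + (6)·R2: [0, 0, 0]
R4 ← R4 + (7)·R2: [0, 0, 0]
2 pivots among 3 columns.
Only 2 < 3 pivot columns, so the columns are linearly dependent.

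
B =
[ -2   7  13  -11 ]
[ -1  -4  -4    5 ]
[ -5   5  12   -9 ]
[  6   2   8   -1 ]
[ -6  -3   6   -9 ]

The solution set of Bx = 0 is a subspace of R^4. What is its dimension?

0

Row reduce to echelon form.
R2 ← R2 − (1/2)·R1: [0, -15/2, -21/2, 21/2]
R3 ← R3 − (5/2)·R1: [0, -25/2, -41/2, 37/2]
R4 ← R4 + (3)·R1: [0, 23, 47, -34]
R5 ← R5 − (3)·R1: [0, -24, -33, 24]
R3 ← R3 − (5/3)·R2: [0, 0, -3, 1]
R4 ← R4 + (46/15)·R2: [0, 0, 74/5, -9/5]
R5 ← R5 − (16/5)·R2: [0, 0, 3/5, -48/5]
R4 ← R4 + (74/15)·R3: [0, 0, 0, 47/15]
R5 ← R5 + (1/5)·R3: [0, 0, 0, -47/5]
R5 ← R5 + (3)·R4: [0, 0, 0, 0]
4 nonzero rows, so rank(B) = 4.
B has 4 columns; by rank–nullity, nullity = 4 − 4 = 0.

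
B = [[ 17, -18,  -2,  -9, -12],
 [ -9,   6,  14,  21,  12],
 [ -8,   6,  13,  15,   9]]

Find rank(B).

3

Row reduce to echelon form.
R2 ← R2 + (9/17)·R1: [0, -60/17, 220/17, 276/17, 96/17]
R3 ← R3 + (8/17)·R1: [0, -42/17, 205/17, 183/17, 57/17]
R3 ← R3 − (7/10)·R2: [0, 0, 3, -3/5, -3/5]
Echelon form has 3 nonzero rows, so rank(B) = 3.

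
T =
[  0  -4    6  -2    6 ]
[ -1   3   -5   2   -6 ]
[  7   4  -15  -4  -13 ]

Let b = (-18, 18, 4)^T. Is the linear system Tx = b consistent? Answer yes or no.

yes

Row reduce the augmented matrix [T | b].
Swap R1 ↔ R2
R3 ← R3 + (7)·R1: [0, 25, -50, 10, -55, 130]
R3 ← R3 + (25/4)·R2: [0, 0, -25/2, -5/2, -35/2, 35/2]
The echelon form has 3 nonzero rows, and every pivot lies in the first 5 columns, so rank(T) = rank([T|b]) = 3.
The system is consistent.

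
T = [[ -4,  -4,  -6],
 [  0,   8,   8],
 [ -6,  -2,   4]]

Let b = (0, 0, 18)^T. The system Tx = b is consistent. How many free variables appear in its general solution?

Row reduce the augmented matrix [T | b].
R3 ← R3 − (3/2)·R1: [0, 4, 13, 18]
R3 ← R3 − (1/2)·R2: [0, 0, 9, 18]
The echelon form has 3 nonzero rows, and every pivot lies in the first 3 columns, so rank(T) = rank([T|b]) = 3.
The system is consistent.
Free variables = (unknowns) − (rank) = 3 − 3 = 0.

0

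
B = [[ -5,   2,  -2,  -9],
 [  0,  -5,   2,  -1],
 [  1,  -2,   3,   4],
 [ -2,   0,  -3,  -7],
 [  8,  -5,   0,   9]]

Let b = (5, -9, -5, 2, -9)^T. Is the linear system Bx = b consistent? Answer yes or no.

yes

Row reduce the augmented matrix [B | b].
R3 ← R3 + (1/5)·R1: [0, -8/5, 13/5, 11/5, -4]
R4 ← R4 − (2/5)·R1: [0, -4/5, -11/5, -17/5, 0]
R5 ← R5 + (8/5)·R1: [0, -9/5, -16/5, -27/5, -1]
R3 ← R3 − (8/25)·R2: [0, 0, 49/25, 63/25, -28/25]
R4 ← R4 − (4/25)·R2: [0, 0, -63/25, -81/25, 36/25]
R5 ← R5 − (9/25)·R2: [0, 0, -98/25, -126/25, 56/25]
R4 ← R4 + (9/7)·R3: [0, 0, 0, 0, 0]
R5 ← R5 + (2)·R3: [0, 0, 0, 0, 0]
The echelon form has 3 nonzero rows, and every pivot lies in the first 4 columns, so rank(B) = rank([B|b]) = 3.
The system is consistent.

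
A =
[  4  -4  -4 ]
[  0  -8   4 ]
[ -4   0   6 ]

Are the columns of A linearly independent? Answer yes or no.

no

Row reduce A to echelon form.
R3 ← R3 + R1: [0, -4, 2]
R3 ← R3 − (1/2)·R2: [0, 0, 0]
2 pivots among 3 columns.
Only 2 < 3 pivot columns, so the columns are linearly dependent.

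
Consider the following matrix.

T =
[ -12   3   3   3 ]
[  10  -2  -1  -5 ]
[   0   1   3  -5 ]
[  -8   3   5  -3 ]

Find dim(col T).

2

Row reduce to echelon form.
R2 ← R2 + (5/6)·R1: [0, 1/2, 3/2, -5/2]
R4 ← R4 − (2/3)·R1: [0, 1, 3, -5]
R3 ← R3 − (2)·R2: [0, 0, 0, 0]
R4 ← R4 − (2)·R2: [0, 0, 0, 0]
Echelon form has 2 nonzero rows, so rank(T) = 2.
The column space has dimension equal to the rank: 2.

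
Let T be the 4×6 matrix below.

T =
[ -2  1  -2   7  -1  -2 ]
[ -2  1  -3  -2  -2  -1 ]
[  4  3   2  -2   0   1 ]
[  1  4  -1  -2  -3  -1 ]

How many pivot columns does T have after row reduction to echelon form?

Row reduce to echelon form.
R2 ← R2 − R1: [0, 0, -1, -9, -1, 1]
R3 ← R3 + (2)·R1: [0, 5, -2, 12, -2, -3]
R4 ← R4 + (1/2)·R1: [0, 9/2, -2, 3/2, -7/2, -2]
Swap R2 ↔ R3
R4 ← R4 − (9/10)·R2: [0, 0, -1/5, -93/10, -17/10, 7/10]
R4 ← R4 − (1/5)·R3: [0, 0, 0, -15/2, -3/2, 1/2]
Echelon form has 4 nonzero rows, so rank(T) = 4.
Each nonzero row contributes one pivot column: 4 pivot columns.

4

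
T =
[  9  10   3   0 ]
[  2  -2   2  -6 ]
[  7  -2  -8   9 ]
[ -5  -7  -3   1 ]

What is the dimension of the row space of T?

3

Row reduce to echelon form.
R2 ← R2 − (2/9)·R1: [0, -38/9, 4/3, -6]
R3 ← R3 − (7/9)·R1: [0, -88/9, -31/3, 9]
R4 ← R4 + (5/9)·R1: [0, -13/9, -4/3, 1]
R3 ← R3 − (44/19)·R2: [0, 0, -255/19, 435/19]
R4 ← R4 − (13/38)·R2: [0, 0, -34/19, 58/19]
R4 ← R4 − (2/15)·R3: [0, 0, 0, 0]
Echelon form has 3 nonzero rows, so rank(T) = 3.
The row space has dimension equal to the rank: 3.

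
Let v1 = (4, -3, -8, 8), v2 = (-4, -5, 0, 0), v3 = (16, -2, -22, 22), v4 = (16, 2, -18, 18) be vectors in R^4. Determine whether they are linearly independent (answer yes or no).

Form the matrix with these vectors as rows and row reduce.
R2 ← R2 + R1: [0, -8, -8, 8]
R3 ← R3 − (4)·R1: [0, 10, 10, -10]
R4 ← R4 − (4)·R1: [0, 14, 14, -14]
R3 ← R3 + (5/4)·R2: [0, 0, 0, 0]
R4 ← R4 + (7/4)·R2: [0, 0, 0, 0]
2 nonzero rows, so the 4 vectors span a space of dimension 2.
Since 2 < 4, the vectors are linearly dependent.

no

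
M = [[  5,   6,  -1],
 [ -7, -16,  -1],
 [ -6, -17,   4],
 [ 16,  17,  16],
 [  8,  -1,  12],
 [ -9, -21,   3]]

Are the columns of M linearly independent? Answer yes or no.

yes

Row reduce M to echelon form.
R2 ← R2 + (7/5)·R1: [0, -38/5, -12/5]
R3 ← R3 + (6/5)·R1: [0, -49/5, 14/5]
R4 ← R4 − (16/5)·R1: [0, -11/5, 96/5]
R5 ← R5 − (8/5)·R1: [0, -53/5, 68/5]
R6 ← R6 + (9/5)·R1: [0, -51/5, 6/5]
R3 ← R3 − (49/38)·R2: [0, 0, 112/19]
R4 ← R4 − (11/38)·R2: [0, 0, 378/19]
R5 ← R5 − (53/38)·R2: [0, 0, 322/19]
R6 ← R6 − (51/38)·R2: [0, 0, 84/19]
R4 ← R4 − (27/8)·R3: [0, 0, 0]
R5 ← R5 − (23/8)·R3: [0, 0, 0]
R6 ← R6 − (3/4)·R3: [0, 0, 0]
3 pivots among 3 columns.
Every column is a pivot column, so the columns are linearly independent.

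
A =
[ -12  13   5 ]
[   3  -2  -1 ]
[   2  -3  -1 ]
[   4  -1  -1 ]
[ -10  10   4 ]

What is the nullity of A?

Row reduce to echelon form.
R2 ← R2 + (1/4)·R1: [0, 5/4, 1/4]
R3 ← R3 + (1/6)·R1: [0, -5/6, -1/6]
R4 ← R4 + (1/3)·R1: [0, 10/3, 2/3]
R5 ← R5 − (5/6)·R1: [0, -5/6, -1/6]
R3 ← R3 + (2/3)·R2: [0, 0, 0]
R4 ← R4 − (8/3)·R2: [0, 0, 0]
R5 ← R5 + (2/3)·R2: [0, 0, 0]
2 nonzero rows, so rank(A) = 2.
A has 3 columns; by rank–nullity, nullity = 3 − 2 = 1.

1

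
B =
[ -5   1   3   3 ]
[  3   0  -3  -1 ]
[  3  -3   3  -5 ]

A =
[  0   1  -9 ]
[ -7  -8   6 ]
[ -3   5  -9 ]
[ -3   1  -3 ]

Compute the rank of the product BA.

First compute BA:
[[-25,   5,  15],
 [ 12, -13,   3],
 [ 27,  37, -57]]
Now row reduce the product.
R2 ← R2 + (12/25)·R1: [0, -53/5, 51/5]
R3 ← R3 + (27/25)·R1: [0, 212/5, -204/5]
R3 ← R3 + (4)·R2: [0, 0, 0]
2 nonzero rows, so rank(BA) = 2.

2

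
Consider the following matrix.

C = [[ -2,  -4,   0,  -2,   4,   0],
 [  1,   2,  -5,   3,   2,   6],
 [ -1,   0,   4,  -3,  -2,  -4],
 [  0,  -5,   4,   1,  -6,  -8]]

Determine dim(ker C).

Row reduce to echelon form.
R2 ← R2 + (1/2)·R1: [0, 0, -5, 2, 4, 6]
R3 ← R3 − (1/2)·R1: [0, 2, 4, -2, -4, -4]
Swap R2 ↔ R3
R4 ← R4 + (5/2)·R2: [0, 0, 14, -4, -16, -18]
R4 ← R4 + (14/5)·R3: [0, 0, 0, 8/5, -24/5, -6/5]
4 nonzero rows, so rank(C) = 4.
C has 6 columns; by rank–nullity, nullity = 6 − 4 = 2.

2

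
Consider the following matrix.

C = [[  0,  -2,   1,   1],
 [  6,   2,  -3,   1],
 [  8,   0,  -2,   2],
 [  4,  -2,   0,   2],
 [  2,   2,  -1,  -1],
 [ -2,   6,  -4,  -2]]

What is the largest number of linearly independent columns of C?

3

Row reduce to echelon form.
Swap R1 ↔ R2
R3 ← R3 − (4/3)·R1: [0, -8/3, 2, 2/3]
R4 ← R4 − (2/3)·R1: [0, -10/3, 2, 4/3]
R5 ← R5 − (1/3)·R1: [0, 4/3, 0, -4/3]
R6 ← R6 + (1/3)·R1: [0, 20/3, -5, -5/3]
R3 ← R3 − (4/3)·R2: [0, 0, 2/3, -2/3]
R4 ← R4 − (5/3)·R2: [0, 0, 1/3, -1/3]
R5 ← R5 + (2/3)·R2: [0, 0, 2/3, -2/3]
R6 ← R6 + (10/3)·R2: [0, 0, -5/3, 5/3]
R4 ← R4 − (1/2)·R3: [0, 0, 0, 0]
R5 ← R5 − R3: [0, 0, 0, 0]
R6 ← R6 + (5/2)·R3: [0, 0, 0, 0]
Echelon form has 3 nonzero rows, so rank(C) = 3.
The rank gives the maximum number of linearly independent columns: 3.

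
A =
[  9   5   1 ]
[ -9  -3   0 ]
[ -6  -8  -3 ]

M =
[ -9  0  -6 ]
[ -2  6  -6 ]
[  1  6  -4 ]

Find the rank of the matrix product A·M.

First compute AM:
[[-90,  36, -88],
 [ 87, -18,  72],
 [ 67, -66,  96]]
Now row reduce the product.
R2 ← R2 + (29/30)·R1: [0, 84/5, -196/15]
R3 ← R3 + (67/90)·R1: [0, -196/5, 1372/45]
R3 ← R3 + (7/3)·R2: [0, 0, 0]
2 nonzero rows, so rank(AM) = 2.

2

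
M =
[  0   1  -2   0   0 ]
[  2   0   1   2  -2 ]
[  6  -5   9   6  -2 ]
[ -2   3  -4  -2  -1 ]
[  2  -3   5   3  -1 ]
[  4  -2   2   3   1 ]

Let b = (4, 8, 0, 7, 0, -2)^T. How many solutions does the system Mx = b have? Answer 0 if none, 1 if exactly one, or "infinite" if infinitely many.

infinite

Row reduce the augmented matrix [M | b].
Swap R1 ↔ R2
R3 ← R3 − (3)·R1: [0, -5, 6, 0, 4, -24]
R4 ← R4 + R1: [0, 3, -3, 0, -3, 15]
R5 ← R5 − R1: [0, -3, 4, 1, 1, -8]
R6 ← R6 − (2)·R1: [0, -2, 0, -1, 5, -18]
R3 ← R3 + (5)·R2: [0, 0, -4, 0, 4, -4]
R4 ← R4 − (3)·R2: [0, 0, 3, 0, -3, 3]
R5 ← R5 + (3)·R2: [0, 0, -2, 1, 1, 4]
R6 ← R6 + (2)·R2: [0, 0, -4, -1, 5, -10]
R4 ← R4 + (3/4)·R3: [0, 0, 0, 0, 0, 0]
R5 ← R5 − (1/2)·R3: [0, 0, 0, 1, -1, 6]
R6 ← R6 − R3: [0, 0, 0, -1, 1, -6]
Swap R4 ↔ R5
R6 ← R6 + R4: [0, 0, 0, 0, 0, 0]
The echelon form has 4 nonzero rows, and every pivot lies in the first 5 columns, so rank(M) = rank([M|b]) = 4.
The system is consistent.
rank = 4 < 5 unknowns, so there are infinitely many solutions.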